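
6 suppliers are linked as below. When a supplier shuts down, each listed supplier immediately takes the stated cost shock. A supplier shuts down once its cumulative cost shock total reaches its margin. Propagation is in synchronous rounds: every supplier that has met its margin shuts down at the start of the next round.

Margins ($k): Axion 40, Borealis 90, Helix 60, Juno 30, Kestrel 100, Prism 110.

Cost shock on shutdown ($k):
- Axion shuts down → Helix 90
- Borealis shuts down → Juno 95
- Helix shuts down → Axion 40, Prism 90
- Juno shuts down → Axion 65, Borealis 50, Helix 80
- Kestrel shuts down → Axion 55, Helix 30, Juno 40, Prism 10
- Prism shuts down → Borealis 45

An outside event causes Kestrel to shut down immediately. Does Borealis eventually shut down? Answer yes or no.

no

Round 1 — Kestrel shuts down (initial).
  Axion: +55 → 55 ≥ 40
  Helix: +30 → 30 < 60
  Juno: +40 → 40 ≥ 30
  Prism: +10 → 10 < 110
Round 2 — Axion, Juno shut down.
  Borealis: +50 → 50 < 90
  Helix: +90+80 → 200 ≥ 60
Round 3 — Helix shuts down.
  Prism: +90 → 100 < 110
No further shutdowns.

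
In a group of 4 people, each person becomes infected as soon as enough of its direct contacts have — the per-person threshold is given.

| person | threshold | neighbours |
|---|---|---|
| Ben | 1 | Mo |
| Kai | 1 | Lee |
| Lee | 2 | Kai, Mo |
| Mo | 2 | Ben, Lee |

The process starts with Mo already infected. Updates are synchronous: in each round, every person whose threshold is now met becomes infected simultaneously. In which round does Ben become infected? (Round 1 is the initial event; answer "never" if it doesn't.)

Round 1 — Mo becomes infected (initial).
Round 2 — checking thresholds:
  Ben: 1 of 1 neighbours ≥ 1, becomes infected.
  Lee: 1 of 2 neighbours < 2, holds.
Round 3 — no new infections; cascade stops.

2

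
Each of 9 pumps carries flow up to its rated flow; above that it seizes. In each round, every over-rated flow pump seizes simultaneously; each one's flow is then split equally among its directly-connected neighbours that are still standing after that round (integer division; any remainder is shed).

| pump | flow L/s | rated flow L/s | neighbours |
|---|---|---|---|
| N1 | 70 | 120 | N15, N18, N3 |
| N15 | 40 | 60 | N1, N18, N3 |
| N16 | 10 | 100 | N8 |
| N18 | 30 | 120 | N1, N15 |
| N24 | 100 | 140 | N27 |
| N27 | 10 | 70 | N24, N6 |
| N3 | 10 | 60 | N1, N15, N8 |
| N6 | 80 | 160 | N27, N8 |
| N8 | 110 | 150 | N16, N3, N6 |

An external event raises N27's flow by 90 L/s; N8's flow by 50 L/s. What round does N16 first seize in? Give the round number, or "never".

never

Round 1 — N27 at 100 > 70; N8 at 160 > 150. N27, N8 seize.
  N27 sheds 100 L/s to N24, N6: 50 each.
    N24: 100+50 = 150 > 140
    N6: 80+50 = 130 ≤ 160
  N8 sheds 160 L/s to N16, N3, N6: 53 each (1 lost).
    N16: 10+53 = 63 ≤ 100
    N3: 10+53 = 63 > 60
    N6: 130+53 = 183 > 160
Round 2 — N24, N3, N6 seize.
  N24 sheds 150 L/s: no online neighbours, lost.
  N3 sheds 63 L/s to N1, N15: 31 each (1 lost).
    N1: 70+31 = 101 ≤ 120
    N15: 40+31 = 71 > 60
  N6 sheds 183 L/s: no online neighbours, lost.
Round 3 — N15 seizes.
  N15 sheds 71 L/s to N1, N18: 35 each (1 lost).
    N1: 101+35 = 136 > 120
    N18: 30+35 = 65 ≤ 120
Round 4 — N1 seizes.
  N1 sheds 136 L/s to N18: 136 each.
    N18: 65+136 = 201 > 120
Round 5 — N18 seizes.
  N18 sheds 201 L/s: no online neighbours, lost.
No further seizures.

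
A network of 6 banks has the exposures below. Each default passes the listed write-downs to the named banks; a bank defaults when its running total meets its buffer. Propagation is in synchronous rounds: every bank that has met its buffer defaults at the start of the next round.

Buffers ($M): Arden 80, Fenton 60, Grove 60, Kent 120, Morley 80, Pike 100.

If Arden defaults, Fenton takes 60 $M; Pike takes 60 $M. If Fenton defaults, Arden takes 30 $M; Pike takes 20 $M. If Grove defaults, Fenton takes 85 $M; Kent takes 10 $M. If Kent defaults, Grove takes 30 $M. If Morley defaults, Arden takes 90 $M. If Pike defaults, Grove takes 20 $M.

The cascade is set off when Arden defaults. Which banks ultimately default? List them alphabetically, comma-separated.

Arden, Fenton

Round 1 — Arden defaults (initial).
  Fenton: +60 → 60 ≥ 60
  Pike: +60 → 60 < 100
Round 2 — Fenton defaults.
  Pike: +20 → 80 < 100
No further defaults.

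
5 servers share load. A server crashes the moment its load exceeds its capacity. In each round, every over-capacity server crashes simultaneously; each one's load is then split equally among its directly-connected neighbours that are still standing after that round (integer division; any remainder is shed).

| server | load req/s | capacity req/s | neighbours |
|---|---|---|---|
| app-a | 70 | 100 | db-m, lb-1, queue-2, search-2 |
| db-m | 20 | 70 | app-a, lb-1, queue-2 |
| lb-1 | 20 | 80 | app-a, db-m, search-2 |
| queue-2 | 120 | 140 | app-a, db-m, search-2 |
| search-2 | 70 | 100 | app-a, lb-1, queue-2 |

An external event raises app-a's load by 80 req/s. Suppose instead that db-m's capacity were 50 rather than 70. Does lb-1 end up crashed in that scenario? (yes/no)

With db-m's capacity at 50:
Round 1 — app-a at 150 > 100. app-a crashes.
  app-a sheds 150 req/s to db-m, lb-1, queue-2, search-2: 37 each (2 lost).
    db-m: 20+37 = 57 > 50
    lb-1: 20+37 = 57 ≤ 80
    queue-2: 120+37 = 157 > 140
    search-2: 70+37 = 107 > 100
Round 2 — db-m, queue-2, search-2 crash.
  db-m sheds 57 req/s to lb-1: 57 each.
    lb-1: 57+57 = 114 > 80
  queue-2 sheds 157 req/s: no online neighbours, lost.
  search-2 sheds 107 req/s to lb-1: 107 each.
    lb-1: 114+107 = 221 > 80
Round 3 — lb-1 crashes.
  lb-1 sheds 221 req/s: no online neighbours, lost.
No further crashes.

yes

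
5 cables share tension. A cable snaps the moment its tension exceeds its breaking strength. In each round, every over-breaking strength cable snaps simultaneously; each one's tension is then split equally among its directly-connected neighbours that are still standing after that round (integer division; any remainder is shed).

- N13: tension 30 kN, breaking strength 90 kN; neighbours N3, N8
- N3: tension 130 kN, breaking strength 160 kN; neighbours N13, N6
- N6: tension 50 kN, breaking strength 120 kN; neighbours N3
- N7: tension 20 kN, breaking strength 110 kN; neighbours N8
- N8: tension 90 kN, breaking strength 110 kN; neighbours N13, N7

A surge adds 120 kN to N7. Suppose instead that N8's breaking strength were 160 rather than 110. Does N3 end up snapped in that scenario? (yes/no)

yes

With N8's breaking strength at 160:
Round 1 — N7 at 140 > 110. N7 snaps.
  N7 sheds 140 kN to N8: 140 each.
    N8: 90+140 = 230 > 160
Round 2 — N8 snaps.
  N8 sheds 230 kN to N13: 230 each.
    N13: 30+230 = 260 > 90
Round 3 — N13 snaps.
  N13 sheds 260 kN to N3: 260 each.
    N3: 130+260 = 390 > 160
Round 4 — N3 snaps.
  N3 sheds 390 kN to N6: 390 each.
    N6: 50+390 = 440 > 120
Round 5 — N6 snaps.
  N6 sheds 440 kN: no online neighbours, lost.
No further breaks.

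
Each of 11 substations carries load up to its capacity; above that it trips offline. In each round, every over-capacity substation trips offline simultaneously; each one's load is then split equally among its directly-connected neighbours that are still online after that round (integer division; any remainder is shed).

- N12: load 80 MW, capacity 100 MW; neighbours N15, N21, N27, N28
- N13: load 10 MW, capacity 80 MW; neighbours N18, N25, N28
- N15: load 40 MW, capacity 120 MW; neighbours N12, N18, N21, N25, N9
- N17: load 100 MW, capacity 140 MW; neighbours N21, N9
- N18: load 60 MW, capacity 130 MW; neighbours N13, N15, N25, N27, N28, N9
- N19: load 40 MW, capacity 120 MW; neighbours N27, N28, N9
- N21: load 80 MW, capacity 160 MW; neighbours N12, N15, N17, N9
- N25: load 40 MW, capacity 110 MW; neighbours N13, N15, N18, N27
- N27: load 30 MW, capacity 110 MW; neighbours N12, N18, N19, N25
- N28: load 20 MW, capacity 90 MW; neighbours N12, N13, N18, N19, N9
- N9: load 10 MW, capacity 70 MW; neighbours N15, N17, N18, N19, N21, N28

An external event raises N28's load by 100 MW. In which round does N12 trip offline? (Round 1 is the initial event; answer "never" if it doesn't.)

Round 1 — N28 at 120 > 90. N28 trips offline.
  N28 sheds 120 MW to N12, N13, N18, N19, N9: 24 each.
    N12: 80+24 = 104 > 100
    N13: 10+24 = 34 ≤ 80
    N18: 60+24 = 84 ≤ 130
    N19: 40+24 = 64 ≤ 120
    N9: 10+24 = 34 ≤ 70
Round 2 — N12 trips offline.
  N12 sheds 104 MW to N15, N21, N27: 34 each (2 lost).
    N15: 40+34 = 74 ≤ 120
    N21: 80+34 = 114 ≤ 160
    N27: 30+34 = 64 ≤ 110
No further trips.

2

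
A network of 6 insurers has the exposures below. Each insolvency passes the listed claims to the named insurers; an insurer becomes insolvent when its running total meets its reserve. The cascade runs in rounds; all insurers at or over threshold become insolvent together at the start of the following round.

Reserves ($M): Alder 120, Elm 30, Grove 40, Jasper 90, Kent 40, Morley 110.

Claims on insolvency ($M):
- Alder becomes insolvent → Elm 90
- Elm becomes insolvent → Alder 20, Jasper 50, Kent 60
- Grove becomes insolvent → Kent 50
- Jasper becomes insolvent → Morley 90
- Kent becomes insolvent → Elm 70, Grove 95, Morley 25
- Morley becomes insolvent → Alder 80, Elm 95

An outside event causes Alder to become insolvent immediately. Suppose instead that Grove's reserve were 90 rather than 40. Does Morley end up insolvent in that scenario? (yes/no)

no

With Grove's reserve at 90:
Round 1 — Alder becomes insolvent (initial).
  Elm: +90 → 90 ≥ 30
Round 2 — Elm becomes insolvent.
  Jasper: +50 → 50 < 90
  Kent: +60 → 60 ≥ 40
Round 3 — Kent becomes insolvent.
  Grove: +95 → 95 ≥ 90
  Morley: +25 → 25 < 110
Round 4 — Grove becomes insolvent.
No further insolvencies.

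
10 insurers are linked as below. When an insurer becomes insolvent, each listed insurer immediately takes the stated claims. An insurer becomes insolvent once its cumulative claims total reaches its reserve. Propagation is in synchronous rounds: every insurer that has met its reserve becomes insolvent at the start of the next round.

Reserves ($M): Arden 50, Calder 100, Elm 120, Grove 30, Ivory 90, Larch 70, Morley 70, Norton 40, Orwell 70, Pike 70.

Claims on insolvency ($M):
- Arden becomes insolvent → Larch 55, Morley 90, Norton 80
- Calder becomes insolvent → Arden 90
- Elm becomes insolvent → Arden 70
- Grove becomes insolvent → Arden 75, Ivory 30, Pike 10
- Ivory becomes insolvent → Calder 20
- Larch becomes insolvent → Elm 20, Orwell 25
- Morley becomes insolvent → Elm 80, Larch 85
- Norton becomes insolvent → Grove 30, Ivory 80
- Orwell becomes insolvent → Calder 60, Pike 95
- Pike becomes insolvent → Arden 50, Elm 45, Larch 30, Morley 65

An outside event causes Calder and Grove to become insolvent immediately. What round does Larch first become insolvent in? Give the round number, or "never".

Round 1 — Calder, Grove become insolvent (initial).
  Arden: +90+75 → 165 ≥ 50
  Ivory: +30 → 30 < 90
  Pike: +10 → 10 < 70
Round 2 — Arden becomes insolvent.
  Larch: +55 → 55 < 70
  Morley: +90 → 90 ≥ 70
  Norton: +80 → 80 ≥ 40
Round 3 — Morley, Norton become insolvent.
  Elm: +80 → 80 < 120
  Ivory: +80 → 110 ≥ 90
  Larch: +85 → 140 ≥ 70
Round 4 — Ivory, Larch become insolvent.
  Elm: +20 → 100 < 120
  Orwell: +25 → 25 < 70
No further insolvencies.

4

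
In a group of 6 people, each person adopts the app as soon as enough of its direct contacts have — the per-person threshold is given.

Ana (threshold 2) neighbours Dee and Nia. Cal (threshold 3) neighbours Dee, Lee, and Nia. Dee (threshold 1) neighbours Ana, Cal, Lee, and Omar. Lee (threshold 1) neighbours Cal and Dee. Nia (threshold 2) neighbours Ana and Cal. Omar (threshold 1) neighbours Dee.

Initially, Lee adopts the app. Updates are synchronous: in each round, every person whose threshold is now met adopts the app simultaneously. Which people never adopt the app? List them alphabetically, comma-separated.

Ana, Cal, Nia

Round 1 — Lee adopts the app (initial).
Round 2 — checking thresholds:
  Cal: 1 of 3 neighbours < 3, below threshold.
  Dee: 1 of 4 neighbours ≥ 1, adopts the app.
Round 3 — checking thresholds:
  Ana: 1 of 2 neighbours < 2, below threshold.
  Cal: 2 of 3 neighbours < 3, below threshold.
  Omar: 1 of 1 neighbours ≥ 1, adopts the app.
Round 4 — no new adoptions; cascade stops.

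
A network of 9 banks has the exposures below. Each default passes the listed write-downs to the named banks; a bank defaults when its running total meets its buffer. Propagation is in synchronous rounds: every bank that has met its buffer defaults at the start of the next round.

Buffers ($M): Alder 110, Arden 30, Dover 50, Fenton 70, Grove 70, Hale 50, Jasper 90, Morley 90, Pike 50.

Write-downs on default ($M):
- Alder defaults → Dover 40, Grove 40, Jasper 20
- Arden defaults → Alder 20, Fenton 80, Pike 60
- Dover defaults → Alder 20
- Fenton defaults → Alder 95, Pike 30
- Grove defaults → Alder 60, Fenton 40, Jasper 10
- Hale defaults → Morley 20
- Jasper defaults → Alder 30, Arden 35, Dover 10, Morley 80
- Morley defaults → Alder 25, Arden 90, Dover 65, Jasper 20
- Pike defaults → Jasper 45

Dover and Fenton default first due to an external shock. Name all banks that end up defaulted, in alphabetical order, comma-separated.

Round 1 — Dover, Fenton default (initial).
  Alder: +20+95 → 115 ≥ 110
  Pike: +30 → 30 < 50
Round 2 — Alder defaults.
  Grove: +40 → 40 < 70
  Jasper: +20 → 20 < 90
No further defaults.

Alder, Dover, Fenton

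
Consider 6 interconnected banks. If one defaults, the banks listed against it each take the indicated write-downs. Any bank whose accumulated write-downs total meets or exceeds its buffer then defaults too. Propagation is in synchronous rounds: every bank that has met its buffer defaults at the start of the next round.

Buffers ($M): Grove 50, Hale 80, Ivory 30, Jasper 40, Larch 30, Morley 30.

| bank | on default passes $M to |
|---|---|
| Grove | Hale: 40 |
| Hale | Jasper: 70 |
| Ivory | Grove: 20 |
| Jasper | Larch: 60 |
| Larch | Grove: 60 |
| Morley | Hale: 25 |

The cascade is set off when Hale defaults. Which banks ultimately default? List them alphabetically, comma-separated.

Grove, Hale, Jasper, Larch

Round 1 — Hale defaults (initial).
  Jasper: +70 → 70 ≥ 40
Round 2 — Jasper defaults.
  Larch: +60 → 60 ≥ 30
Round 3 — Larch defaults.
  Grove: +60 → 60 ≥ 50
Round 4 — Grove defaults.
No further defaults.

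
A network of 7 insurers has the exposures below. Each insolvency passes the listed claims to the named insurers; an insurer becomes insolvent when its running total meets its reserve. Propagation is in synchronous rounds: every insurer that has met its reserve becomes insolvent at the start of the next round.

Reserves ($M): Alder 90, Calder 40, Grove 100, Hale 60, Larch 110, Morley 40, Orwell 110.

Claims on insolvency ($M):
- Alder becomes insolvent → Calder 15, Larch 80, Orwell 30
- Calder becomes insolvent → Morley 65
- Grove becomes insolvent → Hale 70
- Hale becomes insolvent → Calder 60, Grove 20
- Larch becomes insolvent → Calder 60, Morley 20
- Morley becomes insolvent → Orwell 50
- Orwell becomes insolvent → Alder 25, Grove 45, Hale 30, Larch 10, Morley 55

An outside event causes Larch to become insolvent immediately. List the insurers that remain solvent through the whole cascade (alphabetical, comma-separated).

Alder, Grove, Hale, Orwell

Round 1 — Larch becomes insolvent (initial).
  Calder: +60 → 60 ≥ 40
  Morley: +20 → 20 < 40
Round 2 — Calder becomes insolvent.
  Morley: +65 → 85 ≥ 40
Round 3 — Morley becomes insolvent.
  Orwell: +50 → 50 < 110
No further insolvencies.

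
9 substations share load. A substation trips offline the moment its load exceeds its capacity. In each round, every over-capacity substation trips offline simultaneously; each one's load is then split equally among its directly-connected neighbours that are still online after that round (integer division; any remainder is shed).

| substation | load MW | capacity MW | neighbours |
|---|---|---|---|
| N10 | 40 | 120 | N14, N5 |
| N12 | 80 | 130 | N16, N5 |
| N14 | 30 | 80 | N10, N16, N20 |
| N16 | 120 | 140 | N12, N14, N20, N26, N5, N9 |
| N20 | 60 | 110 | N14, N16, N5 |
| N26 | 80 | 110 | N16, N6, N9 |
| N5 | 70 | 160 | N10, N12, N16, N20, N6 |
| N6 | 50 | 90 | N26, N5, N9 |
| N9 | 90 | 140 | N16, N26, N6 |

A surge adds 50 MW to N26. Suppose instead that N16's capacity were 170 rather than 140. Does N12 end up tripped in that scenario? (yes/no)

yes

With N16's capacity at 170:
Round 1 — N26 at 130 > 110. N26 trips offline.
  N26 sheds 130 MW to N16, N6, N9: 43 each (1 lost).
    N16: 120+43 = 163 ≤ 170
    N6: 50+43 = 93 > 90
    N9: 90+43 = 133 ≤ 140
Round 2 — N6 trips offline.
  N6 sheds 93 MW to N5, N9: 46 each (1 lost).
    N5: 70+46 = 116 ≤ 160
    N9: 133+46 = 179 > 140
Round 3 — N9 trips offline.
  N9 sheds 179 MW to N16: 179 each.
    N16: 163+179 = 342 > 170
Round 4 — N16 trips offline.
  N16 sheds 342 MW to N12, N14, N20, N5: 85 each (2 lost).
    N12: 80+85 = 165 > 130
    N14: 30+85 = 115 > 80
    N20: 60+85 = 145 > 110
    N5: 116+85 = 201 > 160
Round 5 — N12, N14, N20, N5 trip offline.
  N12 sheds 165 MW: no online neighbours, lost.
  N14 sheds 115 MW to N10: 115 each.
    N10: 40+115 = 155 > 120
  N20 sheds 145 MW: no online neighbours, lost.
  N5 sheds 201 MW to N10: 201 each.
    N10: 155+201 = 356 > 120
Round 6 — N10 trips offline.
  N10 sheds 356 MW: no online neighbours, lost.
No further trips.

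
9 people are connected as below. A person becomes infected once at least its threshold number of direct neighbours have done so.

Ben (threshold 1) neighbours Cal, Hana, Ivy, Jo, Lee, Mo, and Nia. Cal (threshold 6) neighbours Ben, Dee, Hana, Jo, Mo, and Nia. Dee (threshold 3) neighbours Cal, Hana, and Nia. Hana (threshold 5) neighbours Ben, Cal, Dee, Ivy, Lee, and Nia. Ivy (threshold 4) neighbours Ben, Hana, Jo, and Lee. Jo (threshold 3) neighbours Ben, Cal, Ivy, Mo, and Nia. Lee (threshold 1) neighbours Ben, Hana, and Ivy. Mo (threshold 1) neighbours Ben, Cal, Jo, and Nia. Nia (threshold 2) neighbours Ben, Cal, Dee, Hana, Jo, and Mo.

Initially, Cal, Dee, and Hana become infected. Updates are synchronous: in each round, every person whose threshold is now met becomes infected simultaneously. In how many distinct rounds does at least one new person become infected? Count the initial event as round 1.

4

Round 1 — Cal, Dee, Hana become infected (initial).
Round 2 — checking thresholds:
  Ben: 2 of 7 neighbours ≥ 1, becomes infected.
  Ivy: 1 of 4 neighbours < 4, below threshold.
  Jo: 1 of 5 neighbours < 3, below threshold.
  Lee: 1 of 3 neighbours ≥ 1, becomes infected.
  Mo: 1 of 4 neighbours ≥ 1, becomes infected.
  Nia: 3 of 6 neighbours ≥ 2, becomes infected.
Round 3 — checking thresholds:
  Ivy: 3 of 4 neighbours < 4, below threshold.
  Jo: 4 of 5 neighbours ≥ 3, becomes infected.
Round 4 — checking thresholds:
  Ivy: 4 of 4 neighbours ≥ 4, becomes infected.
Round 5 — no new infections; cascade stops.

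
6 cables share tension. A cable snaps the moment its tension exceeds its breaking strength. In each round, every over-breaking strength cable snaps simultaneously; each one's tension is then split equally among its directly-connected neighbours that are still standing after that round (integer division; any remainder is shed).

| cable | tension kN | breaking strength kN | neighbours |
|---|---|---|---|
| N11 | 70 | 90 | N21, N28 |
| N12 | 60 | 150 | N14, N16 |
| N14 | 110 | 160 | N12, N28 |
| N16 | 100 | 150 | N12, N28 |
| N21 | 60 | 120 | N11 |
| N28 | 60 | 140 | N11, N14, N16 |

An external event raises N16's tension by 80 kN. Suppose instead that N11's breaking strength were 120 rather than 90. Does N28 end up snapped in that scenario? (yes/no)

yes

With N11's breaking strength at 120:
Round 1 — N16 at 180 > 150. N16 snaps.
  N16 sheds 180 kN to N12, N28: 90 each.
    N12: 60+90 = 150 ≤ 150
    N28: 60+90 = 150 > 140
Round 2 — N28 snaps.
  N28 sheds 150 kN to N11, N14: 75 each.
    N11: 70+75 = 145 > 120
    N14: 110+75 = 185 > 160
Round 3 — N11, N14 snap.
  N11 sheds 145 kN to N21: 145 each.
    N21: 60+145 = 205 > 120
  N14 sheds 185 kN to N12: 185 each.
    N12: 150+185 = 335 > 150
Round 4 — N12, N21 snap.
  N12 sheds 335 kN: no online neighbours, lost.
  N21 sheds 205 kN: no online neighbours, lost.
No further breaks.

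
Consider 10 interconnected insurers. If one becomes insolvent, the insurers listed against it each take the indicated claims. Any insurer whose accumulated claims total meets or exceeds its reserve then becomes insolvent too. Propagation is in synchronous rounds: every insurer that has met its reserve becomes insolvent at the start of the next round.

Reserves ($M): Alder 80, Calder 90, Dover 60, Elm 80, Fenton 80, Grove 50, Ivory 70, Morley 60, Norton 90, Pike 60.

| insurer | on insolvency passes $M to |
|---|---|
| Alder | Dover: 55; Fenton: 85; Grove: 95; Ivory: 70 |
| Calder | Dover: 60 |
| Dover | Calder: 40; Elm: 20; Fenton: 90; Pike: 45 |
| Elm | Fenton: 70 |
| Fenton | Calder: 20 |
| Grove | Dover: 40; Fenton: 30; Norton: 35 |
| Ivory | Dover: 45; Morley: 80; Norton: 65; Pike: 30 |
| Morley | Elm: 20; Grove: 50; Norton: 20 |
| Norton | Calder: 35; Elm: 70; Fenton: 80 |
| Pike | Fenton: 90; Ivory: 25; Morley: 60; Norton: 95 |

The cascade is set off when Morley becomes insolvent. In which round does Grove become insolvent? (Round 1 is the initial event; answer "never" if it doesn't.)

Round 1 — Morley becomes insolvent (initial).
  Elm: +20 → 20 < 80
  Grove: +50 → 50 ≥ 50
  Norton: +20 → 20 < 90
Round 2 — Grove becomes insolvent.
  Dover: +40 → 40 < 60
  Fenton: +30 → 30 < 80
  Norton: +35 → 55 < 90
No further insolvencies.

2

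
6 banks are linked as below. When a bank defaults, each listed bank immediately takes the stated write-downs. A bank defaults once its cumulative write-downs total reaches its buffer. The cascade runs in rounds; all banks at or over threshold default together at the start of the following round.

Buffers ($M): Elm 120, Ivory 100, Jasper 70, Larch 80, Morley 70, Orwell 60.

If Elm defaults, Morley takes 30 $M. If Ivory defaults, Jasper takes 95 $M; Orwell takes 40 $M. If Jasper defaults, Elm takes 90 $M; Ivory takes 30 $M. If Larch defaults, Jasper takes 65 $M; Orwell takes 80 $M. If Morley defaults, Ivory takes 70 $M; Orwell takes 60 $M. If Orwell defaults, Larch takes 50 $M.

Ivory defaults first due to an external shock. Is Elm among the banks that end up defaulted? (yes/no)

Round 1 — Ivory defaults (initial).
  Jasper: +95 → 95 ≥ 70
  Orwell: +40 → 40 < 60
Round 2 — Jasper defaults.
  Elm: +90 → 90 < 120
No further defaults.

no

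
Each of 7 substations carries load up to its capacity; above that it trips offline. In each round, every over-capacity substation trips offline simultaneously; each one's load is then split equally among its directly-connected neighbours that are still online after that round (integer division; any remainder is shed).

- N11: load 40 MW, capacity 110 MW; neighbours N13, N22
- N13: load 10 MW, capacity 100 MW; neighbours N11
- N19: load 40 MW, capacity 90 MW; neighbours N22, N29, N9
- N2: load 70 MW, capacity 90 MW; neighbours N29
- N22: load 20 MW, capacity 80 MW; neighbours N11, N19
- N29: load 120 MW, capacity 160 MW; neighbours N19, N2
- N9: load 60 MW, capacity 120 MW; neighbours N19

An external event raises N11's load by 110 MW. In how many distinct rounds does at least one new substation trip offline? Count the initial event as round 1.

Round 1 — N11 at 150 > 110. N11 trips offline.
  N11 sheds 150 MW to N13, N22: 75 each.
    N13: 10+75 = 85 ≤ 100
    N22: 20+75 = 95 > 80
Round 2 — N22 trips offline.
  N22 sheds 95 MW to N19: 95 each.
    N19: 40+95 = 135 > 90
Round 3 — N19 trips offline.
  N19 sheds 135 MW to N29, N9: 67 each (1 lost).
    N29: 120+67 = 187 > 160
    N9: 60+67 = 127 > 120
Round 4 — N29, N9 trip offline.
  N29 sheds 187 MW to N2: 187 each.
    N2: 70+187 = 257 > 90
  N9 sheds 127 MW: no online neighbours, lost.
Round 5 — N2 trips offline.
  N2 sheds 257 MW: no online neighbours, lost.
No further trips.

5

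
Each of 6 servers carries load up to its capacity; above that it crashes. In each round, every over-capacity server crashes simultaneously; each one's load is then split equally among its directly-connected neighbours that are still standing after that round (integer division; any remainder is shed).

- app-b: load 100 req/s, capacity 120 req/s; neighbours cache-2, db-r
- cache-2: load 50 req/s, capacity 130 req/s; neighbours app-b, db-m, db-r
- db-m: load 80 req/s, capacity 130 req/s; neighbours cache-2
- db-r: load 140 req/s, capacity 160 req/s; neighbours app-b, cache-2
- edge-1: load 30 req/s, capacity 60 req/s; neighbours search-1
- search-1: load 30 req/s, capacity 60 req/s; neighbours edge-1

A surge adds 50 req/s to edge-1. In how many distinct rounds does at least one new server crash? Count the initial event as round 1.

Round 1 — edge-1 at 80 > 60. edge-1 crashes.
  edge-1 sheds 80 req/s to search-1: 80 each.
    search-1: 30+80 = 110 > 60
Round 2 — search-1 crashes.
  search-1 sheds 110 req/s: no online neighbours, lost.
No further crashes.

2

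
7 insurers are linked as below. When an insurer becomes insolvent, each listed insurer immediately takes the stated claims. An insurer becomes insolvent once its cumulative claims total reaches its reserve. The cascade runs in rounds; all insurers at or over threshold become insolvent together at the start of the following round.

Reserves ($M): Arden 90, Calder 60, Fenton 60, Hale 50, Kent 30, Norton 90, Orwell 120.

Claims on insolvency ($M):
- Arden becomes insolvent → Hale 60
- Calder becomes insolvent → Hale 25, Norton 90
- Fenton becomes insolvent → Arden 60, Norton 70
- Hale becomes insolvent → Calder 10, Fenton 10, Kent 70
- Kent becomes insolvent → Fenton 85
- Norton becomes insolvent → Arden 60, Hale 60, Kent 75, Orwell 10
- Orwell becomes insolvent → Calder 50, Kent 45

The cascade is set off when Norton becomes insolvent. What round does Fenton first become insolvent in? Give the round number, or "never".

3

Round 1 — Norton becomes insolvent (initial).
  Arden: +60 → 60 < 90
  Hale: +60 → 60 ≥ 50
  Kent: +75 → 75 ≥ 30
  Orwell: +10 → 10 < 120
Round 2 — Hale, Kent become insolvent.
  Calder: +10 → 10 < 60
  Fenton: +10+85 → 95 ≥ 60
Round 3 — Fenton becomes insolvent.
  Arden: +60 → 120 ≥ 90
Round 4 — Arden becomes insolvent.
No further insolvencies.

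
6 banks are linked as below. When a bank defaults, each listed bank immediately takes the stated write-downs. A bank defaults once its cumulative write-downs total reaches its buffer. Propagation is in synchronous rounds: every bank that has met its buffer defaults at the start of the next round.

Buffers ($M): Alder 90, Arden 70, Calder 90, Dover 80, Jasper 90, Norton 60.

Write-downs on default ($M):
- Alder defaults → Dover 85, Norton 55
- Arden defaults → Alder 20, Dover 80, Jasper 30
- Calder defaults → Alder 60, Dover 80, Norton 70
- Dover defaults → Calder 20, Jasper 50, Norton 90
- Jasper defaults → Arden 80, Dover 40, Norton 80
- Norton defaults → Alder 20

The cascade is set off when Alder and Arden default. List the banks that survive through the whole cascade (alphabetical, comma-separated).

Calder, Jasper

Round 1 — Alder, Arden default (initial).
  Dover: +85+80 → 165 ≥ 80
  Jasper: +30 → 30 < 90
  Norton: +55 → 55 < 60
Round 2 — Dover defaults.
  Calder: +20 → 20 < 90
  Jasper: +50 → 80 < 90
  Norton: +90 → 145 ≥ 60
Round 3 — Norton defaults.
No further defaults.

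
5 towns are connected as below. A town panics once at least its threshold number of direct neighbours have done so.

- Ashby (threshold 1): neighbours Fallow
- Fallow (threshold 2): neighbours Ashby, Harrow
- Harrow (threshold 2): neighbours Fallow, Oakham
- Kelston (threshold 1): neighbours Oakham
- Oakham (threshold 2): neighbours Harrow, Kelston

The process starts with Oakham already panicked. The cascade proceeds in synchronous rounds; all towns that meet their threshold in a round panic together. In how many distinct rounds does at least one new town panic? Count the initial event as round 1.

Round 1 — Oakham panics (initial).
Round 2 — checking thresholds:
  Harrow: 1 of 2 neighbours < 2, not yet.
  Kelston: 1 of 1 neighbours ≥ 1, panics.
Round 3 — no new panics; cascade stops.

2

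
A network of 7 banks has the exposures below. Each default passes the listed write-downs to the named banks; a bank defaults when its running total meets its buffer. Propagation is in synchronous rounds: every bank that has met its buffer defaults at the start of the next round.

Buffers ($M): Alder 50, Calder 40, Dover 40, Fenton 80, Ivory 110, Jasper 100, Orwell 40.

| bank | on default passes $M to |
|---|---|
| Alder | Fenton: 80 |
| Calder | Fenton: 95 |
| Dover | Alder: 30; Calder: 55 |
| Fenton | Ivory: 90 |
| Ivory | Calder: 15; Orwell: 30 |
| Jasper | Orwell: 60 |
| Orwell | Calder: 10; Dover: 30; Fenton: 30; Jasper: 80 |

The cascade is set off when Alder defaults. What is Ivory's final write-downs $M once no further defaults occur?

Round 1 — Alder defaults (initial).
  Fenton: +80 → 80 ≥ 80
Round 2 — Fenton defaults.
  Ivory: +90 → 90 < 110
No further defaults.

90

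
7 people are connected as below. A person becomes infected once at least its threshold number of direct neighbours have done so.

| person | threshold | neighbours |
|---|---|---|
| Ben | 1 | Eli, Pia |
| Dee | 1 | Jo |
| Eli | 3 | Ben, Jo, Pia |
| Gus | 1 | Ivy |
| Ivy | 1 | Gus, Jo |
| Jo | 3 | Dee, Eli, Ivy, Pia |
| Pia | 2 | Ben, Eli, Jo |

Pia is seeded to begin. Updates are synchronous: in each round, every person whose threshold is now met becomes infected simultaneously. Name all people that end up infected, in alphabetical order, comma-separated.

Round 1 — Pia becomes infected (initial).
Round 2 — checking thresholds:
  Ben: 1 of 2 neighbours ≥ 1, becomes infected.
  Eli: 1 of 3 neighbours < 3, not yet.
  Jo: 1 of 4 neighbours < 3, not yet.
Round 3 — no new infections; cascade stops.

Ben, Pia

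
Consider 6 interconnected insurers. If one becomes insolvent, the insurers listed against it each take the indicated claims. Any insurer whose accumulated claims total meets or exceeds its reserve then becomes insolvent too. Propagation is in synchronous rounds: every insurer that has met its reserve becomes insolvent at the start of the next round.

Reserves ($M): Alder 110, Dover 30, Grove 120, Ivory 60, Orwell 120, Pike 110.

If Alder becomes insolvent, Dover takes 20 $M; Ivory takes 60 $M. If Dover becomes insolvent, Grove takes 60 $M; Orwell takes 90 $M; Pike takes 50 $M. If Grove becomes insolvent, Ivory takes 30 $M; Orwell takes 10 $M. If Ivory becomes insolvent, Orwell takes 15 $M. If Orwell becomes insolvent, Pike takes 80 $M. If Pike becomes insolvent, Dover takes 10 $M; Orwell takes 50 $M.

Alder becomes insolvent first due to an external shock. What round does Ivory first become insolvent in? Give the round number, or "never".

2

Round 1 — Alder becomes insolvent (initial).
  Dover: +20 → 20 < 30
  Ivory: +60 → 60 ≥ 60
Round 2 — Ivory becomes insolvent.
  Orwell: +15 → 15 < 120
No further insolvencies.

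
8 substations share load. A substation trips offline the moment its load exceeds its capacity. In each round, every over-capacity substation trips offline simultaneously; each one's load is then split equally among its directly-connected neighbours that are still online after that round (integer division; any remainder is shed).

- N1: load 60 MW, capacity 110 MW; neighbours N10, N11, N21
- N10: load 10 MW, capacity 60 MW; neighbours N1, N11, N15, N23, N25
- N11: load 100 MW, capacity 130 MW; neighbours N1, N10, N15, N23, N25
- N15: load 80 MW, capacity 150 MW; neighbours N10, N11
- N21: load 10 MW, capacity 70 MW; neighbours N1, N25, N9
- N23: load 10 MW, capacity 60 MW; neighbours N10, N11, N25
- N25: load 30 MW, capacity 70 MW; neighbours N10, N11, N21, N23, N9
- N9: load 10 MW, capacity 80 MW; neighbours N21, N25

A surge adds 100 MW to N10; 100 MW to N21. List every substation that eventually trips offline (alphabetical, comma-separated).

Round 1 — N10 at 110 > 60; N21 at 110 > 70. N10, N21 trip offline.
  N10 sheds 110 MW to N1, N11, N15, N23, N25: 22 each.
    N1: 60+22 = 82 ≤ 110
    N11: 100+22 = 122 ≤ 130
    N15: 80+22 = 102 ≤ 150
    N23: 10+22 = 32 ≤ 60
    N25: 30+22 = 52 ≤ 70
  N21 sheds 110 MW to N1, N25, N9: 36 each (2 lost).
    N1: 82+36 = 118 > 110
    N25: 52+36 = 88 > 70
    N9: 10+36 = 46 ≤ 80
Round 2 — N1, N25 trip offline.
  N1 sheds 118 MW to N11: 118 each.
    N11: 122+118 = 240 > 130
  N25 sheds 88 MW to N11, N23, N9: 29 each (1 lost).
    N11: 240+29 = 269 > 130
    N23: 32+29 = 61 > 60
    N9: 46+29 = 75 ≤ 80
Round 3 — N11, N23 trip offline.
  N11 sheds 269 MW to N15: 269 each.
    N15: 102+269 = 371 > 150
  N23 sheds 61 MW: no online neighbours, lost.
Round 4 — N15 trips offline.
  N15 sheds 371 MW: no online neighbours, lost.
No further trips.

N1, N10, N11, N15, N21, N23, N25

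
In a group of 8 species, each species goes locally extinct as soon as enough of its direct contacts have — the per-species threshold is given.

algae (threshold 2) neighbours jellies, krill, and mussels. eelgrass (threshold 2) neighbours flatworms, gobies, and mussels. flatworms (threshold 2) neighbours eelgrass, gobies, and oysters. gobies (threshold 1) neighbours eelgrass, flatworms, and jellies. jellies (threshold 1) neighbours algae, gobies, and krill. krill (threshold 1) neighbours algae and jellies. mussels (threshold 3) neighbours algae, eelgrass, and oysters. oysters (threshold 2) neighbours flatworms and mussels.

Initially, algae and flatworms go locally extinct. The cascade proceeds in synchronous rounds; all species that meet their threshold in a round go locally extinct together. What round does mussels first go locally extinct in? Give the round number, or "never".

Round 1 — algae, flatworms go locally extinct (initial).
Round 2 — checking thresholds:
  eelgrass: 1 of 3 neighbours < 2, below threshold.
  gobies: 1 of 3 neighbours ≥ 1, goes locally extinct.
  jellies: 1 of 3 neighbours ≥ 1, goes locally extinct.
  krill: 1 of 2 neighbours ≥ 1, goes locally extinct.
  mussels: 1 of 3 neighbours < 3, below threshold.
  oysters: 1 of 2 neighbours < 2, below threshold.
Round 3 — checking thresholds:
  eelgrass: 2 of 3 neighbours ≥ 2, goes locally extinct.
  mussels: 1 of 3 neighbours < 3, below threshold.
  oysters: 1 of 2 neighbours < 2, below threshold.
Round 4 — no new extinctions; cascade stops.

never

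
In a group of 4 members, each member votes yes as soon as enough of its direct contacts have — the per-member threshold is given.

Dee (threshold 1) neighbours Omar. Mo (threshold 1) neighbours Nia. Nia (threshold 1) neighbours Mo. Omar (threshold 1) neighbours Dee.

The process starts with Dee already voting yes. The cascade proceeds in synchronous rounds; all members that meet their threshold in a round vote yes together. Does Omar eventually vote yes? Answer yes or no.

yes

Round 1 — Dee votes yes (initial).
Round 2 — checking thresholds:
  Omar: 1 of 1 neighbours ≥ 1, votes yes.
Round 3 — no new yes votes; cascade stops.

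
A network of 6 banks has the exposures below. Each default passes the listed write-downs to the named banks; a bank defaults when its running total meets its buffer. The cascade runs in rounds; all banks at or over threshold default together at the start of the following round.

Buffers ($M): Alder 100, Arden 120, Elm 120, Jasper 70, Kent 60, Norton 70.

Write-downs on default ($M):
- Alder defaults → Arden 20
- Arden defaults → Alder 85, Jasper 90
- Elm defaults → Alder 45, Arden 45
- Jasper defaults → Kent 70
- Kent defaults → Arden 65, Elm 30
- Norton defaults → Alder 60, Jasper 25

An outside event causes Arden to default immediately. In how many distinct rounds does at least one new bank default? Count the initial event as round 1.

Round 1 — Arden defaults (initial).
  Alder: +85 → 85 < 100
  Jasper: +90 → 90 ≥ 70
Round 2 — Jasper defaults.
  Kent: +70 → 70 ≥ 60
Round 3 — Kent defaults.
  Elm: +30 → 30 < 120
No further defaults.

3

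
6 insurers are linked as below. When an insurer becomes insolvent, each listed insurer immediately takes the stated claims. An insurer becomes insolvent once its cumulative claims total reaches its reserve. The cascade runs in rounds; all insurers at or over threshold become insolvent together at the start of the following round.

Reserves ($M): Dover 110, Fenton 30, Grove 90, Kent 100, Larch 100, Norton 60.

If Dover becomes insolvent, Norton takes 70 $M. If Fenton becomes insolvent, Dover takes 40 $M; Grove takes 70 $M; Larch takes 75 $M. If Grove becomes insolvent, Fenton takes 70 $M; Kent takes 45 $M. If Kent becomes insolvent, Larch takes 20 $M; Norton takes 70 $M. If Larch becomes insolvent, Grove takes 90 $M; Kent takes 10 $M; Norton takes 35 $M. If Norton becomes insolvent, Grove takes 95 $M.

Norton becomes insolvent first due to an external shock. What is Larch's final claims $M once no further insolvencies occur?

Round 1 — Norton becomes insolvent (initial).
  Grove: +95 → 95 ≥ 90
Round 2 — Grove becomes insolvent.
  Fenton: +70 → 70 ≥ 30
  Kent: +45 → 45 < 100
Round 3 — Fenton becomes insolvent.
  Dover: +40 → 40 < 110
  Larch: +75 → 75 < 100
No further insolvencies.

75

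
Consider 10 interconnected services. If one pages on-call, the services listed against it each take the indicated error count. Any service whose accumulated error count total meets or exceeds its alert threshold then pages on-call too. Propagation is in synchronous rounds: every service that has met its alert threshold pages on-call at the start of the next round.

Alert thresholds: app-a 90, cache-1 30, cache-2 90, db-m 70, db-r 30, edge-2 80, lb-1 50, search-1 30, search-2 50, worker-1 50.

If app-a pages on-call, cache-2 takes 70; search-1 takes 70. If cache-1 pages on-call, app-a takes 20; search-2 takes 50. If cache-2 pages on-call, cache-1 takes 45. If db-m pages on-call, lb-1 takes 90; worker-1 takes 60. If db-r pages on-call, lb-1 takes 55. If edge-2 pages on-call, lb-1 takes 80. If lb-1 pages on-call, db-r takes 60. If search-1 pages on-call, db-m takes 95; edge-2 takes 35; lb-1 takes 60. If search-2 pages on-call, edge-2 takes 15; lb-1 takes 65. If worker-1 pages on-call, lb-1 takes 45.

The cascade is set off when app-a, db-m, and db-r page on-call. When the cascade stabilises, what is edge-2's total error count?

Round 1 — app-a, db-m, db-r page on-call (initial).
  cache-2: +70 → 70 < 90
  lb-1: +90+55 → 145 ≥ 50
  search-1: +70 → 70 ≥ 30
  worker-1: +60 → 60 ≥ 50
Round 2 — lb-1, search-1, worker-1 page on-call.
  edge-2: +35 → 35 < 80
No further pages.

35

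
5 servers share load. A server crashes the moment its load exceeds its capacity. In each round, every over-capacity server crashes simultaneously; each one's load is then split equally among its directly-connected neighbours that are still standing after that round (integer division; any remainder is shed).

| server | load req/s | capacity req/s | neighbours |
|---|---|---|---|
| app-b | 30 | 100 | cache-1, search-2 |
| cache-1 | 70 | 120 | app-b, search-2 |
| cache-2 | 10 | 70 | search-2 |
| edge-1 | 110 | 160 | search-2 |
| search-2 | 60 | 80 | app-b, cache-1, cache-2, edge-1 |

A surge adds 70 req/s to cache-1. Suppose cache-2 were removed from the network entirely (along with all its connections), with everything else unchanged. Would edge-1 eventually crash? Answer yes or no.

With cache-2 removed:
Round 1 — cache-1 at 140 > 120. cache-1 crashes.
  cache-1 sheds 140 req/s to app-b, search-2: 70 each.
    app-b: 30+70 = 100 ≤ 100
    search-2: 60+70 = 130 > 80
Round 2 — search-2 crashes.
  search-2 sheds 130 req/s to app-b, edge-1: 65 each.
    app-b: 100+65 = 165 > 100
    edge-1: 110+65 = 175 > 160
Round 3 — app-b, edge-1 crash.
  app-b sheds 165 req/s: no online neighbours, lost.
  edge-1 sheds 175 req/s: no online neighbours, lost.
No further crashes.

yes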